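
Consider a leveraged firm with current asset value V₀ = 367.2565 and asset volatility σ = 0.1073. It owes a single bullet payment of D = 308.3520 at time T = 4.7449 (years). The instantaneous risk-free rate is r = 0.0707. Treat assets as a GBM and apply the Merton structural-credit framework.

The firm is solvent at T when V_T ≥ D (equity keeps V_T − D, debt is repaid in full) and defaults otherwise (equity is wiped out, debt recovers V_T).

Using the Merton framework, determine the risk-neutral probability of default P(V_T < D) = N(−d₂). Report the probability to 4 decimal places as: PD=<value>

Apply the equity-as-call identities (strike 308.3520, horizon 4.7449 years):
d₁ = [ln(V₀/D) + (r + σ²/2)T] / (σ√T)
   = [ln(367.2565/308.3520) + (0.0707 + 0.5·0.1073²)·4.7449] / (0.1073·√4.7449)
   = [0.174819 + 0.362779] / 0.233729 = 2.300086
d₂ = d₁ − σ√T = 2.300086 − 0.233729 = 2.066357
risk-neutral PD = N(−d₂) = N(-2.066357) = 0.019397

PD=0.0194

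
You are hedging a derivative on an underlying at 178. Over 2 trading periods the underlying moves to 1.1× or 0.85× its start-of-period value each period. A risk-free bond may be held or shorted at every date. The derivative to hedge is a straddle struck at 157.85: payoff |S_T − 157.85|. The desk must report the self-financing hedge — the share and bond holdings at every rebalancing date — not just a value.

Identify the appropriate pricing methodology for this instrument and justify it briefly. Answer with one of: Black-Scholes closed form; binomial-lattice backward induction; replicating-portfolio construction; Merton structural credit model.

Key observation: a price alone would not answer the question — the per-node share/bond construction on the spot-178, 1.1/0.85 tree is required, and only the replicating-portfolio method yields it.

framework: replicating-portfolio construction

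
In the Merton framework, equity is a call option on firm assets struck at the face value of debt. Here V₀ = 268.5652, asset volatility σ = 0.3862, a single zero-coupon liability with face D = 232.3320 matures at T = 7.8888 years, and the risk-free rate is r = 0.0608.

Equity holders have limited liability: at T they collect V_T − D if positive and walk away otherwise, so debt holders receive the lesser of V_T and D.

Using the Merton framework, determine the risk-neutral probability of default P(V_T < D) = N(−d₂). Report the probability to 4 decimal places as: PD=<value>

Equity is a call on the firm's assets struck at D = 232.3320:
d₁ = [ln(V₀/D) + (r + σ²/2)T] / (σ√T)
   = [ln(268.5652/232.3320) + (0.0608 + 0.5·0.3862²)·7.8888] / (0.3862·√7.8888)
   = [0.144926 + 1.067948] / 1.084720 = 1.118145
d₂ = d₁ − σ√T = 1.118145 − 1.084720 = 0.033425
risk-neutral PD = N(−d₂) = N(-0.033425) = 0.486668

PD=0.4867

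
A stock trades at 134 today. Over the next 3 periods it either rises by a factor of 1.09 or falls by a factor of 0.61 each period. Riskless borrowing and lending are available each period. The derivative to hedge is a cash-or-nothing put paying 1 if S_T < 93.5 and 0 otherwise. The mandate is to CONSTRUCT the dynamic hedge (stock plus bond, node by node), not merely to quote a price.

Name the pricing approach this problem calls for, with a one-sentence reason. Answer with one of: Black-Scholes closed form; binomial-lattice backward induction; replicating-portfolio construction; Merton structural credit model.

framework: replicating-portfolio construction

Key observation: the deliverable is the dynamic trading strategy on the 3-step tree (spot 134, moves 1.09 and 0.61), so the valuation must go through the node-by-node replicating-portfolio solve.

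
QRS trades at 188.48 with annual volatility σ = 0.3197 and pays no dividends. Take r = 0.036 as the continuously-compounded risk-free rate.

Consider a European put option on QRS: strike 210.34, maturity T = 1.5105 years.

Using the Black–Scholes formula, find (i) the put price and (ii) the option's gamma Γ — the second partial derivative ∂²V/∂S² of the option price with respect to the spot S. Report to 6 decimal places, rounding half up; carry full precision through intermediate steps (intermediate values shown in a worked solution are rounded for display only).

σ√T = 0.3197·√1.5105 = 0.392919
d₁ = (ln(S/K) + (r+σ²/2)T) / (σ√T) = (ln(188.48/210.34) + (0.036+0.3197²/2)·1.5105) / 0.392919 = (-0.109733 + 0.131571) / 0.392919 = 0.055577
d₂ = d₁ − σ√T = 0.055577 − 0.392919 = -0.337342
e^{−rT} = 0.947074
N(−d₁) = 0.477839,  N(−d₂) = 0.632070
Put price V = K·e^{−rT}·N(−d₂) − S·N(−d₁) = 125.913200 − 90.063163 = 35.850038
φ(d₁) = (1/√(2π))·e^{−d₁²/2} = 0.398327
Γ = φ(d₁) / (S·σ·√T) = 0.005379

price = 35.850038
Γ = 0.005379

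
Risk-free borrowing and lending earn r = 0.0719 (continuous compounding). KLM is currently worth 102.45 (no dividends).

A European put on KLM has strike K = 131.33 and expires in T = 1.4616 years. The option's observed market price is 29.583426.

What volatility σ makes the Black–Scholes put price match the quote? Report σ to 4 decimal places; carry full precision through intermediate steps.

At σ = 0.3942 the Black–Scholes value reproduces the quote:
σ√T = 0.3942·√1.4616 = 0.476575
d₁ = (ln(S/K) + (r+σ²/2)T) / (σ√T) = (ln(102.45/131.33) + (0.0719+0.3942²/2)·1.4616) / 0.476575 = (-0.248338 + 0.218651) / 0.476575 = -0.062294
d₂ = d₁ − σ√T = -0.062294 − 0.476575 = -0.538868
e^{−rT} = 0.900244
N(−d₁) = 0.524836,  N(−d₂) = 0.705011
V = K·e^{−rT}·N(−d₂) − S·N(−d₁) = 83.352831 − 53.769405 = 29.583426 (the quoted price), and the Black–Scholes price is strictly increasing in σ, so σ is unique

sigma = 0.3942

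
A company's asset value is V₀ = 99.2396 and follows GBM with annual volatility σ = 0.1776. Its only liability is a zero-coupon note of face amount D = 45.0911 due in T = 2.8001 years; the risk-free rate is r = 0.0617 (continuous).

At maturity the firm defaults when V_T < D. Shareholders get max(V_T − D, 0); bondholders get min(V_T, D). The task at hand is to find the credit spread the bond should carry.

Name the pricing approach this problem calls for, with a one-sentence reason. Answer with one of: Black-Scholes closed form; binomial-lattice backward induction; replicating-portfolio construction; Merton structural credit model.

framework: Merton structural credit model

Key observation: the asked-for credit quantity lives on the firm's capital structure — asset value, asset volatility, debt face 45.0911 — which is the structural model's domain.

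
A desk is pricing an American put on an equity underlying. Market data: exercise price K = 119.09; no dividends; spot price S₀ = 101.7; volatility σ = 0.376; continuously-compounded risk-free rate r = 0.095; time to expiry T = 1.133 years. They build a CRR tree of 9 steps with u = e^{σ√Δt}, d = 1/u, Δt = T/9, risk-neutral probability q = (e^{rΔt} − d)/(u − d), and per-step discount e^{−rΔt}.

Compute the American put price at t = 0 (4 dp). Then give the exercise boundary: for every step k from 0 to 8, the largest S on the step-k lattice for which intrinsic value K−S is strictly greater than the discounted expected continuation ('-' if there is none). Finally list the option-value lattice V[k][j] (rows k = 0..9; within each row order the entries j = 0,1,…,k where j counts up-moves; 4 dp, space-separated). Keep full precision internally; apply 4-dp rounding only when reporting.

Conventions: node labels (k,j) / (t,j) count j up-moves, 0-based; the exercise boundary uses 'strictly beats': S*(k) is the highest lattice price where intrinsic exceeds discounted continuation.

price = 22.1327
boundary = - - 77.8833 68.1563 77.8833 88.9985 77.8833 88.9985 101.7000
tree:
22.1327
30.6489 14.5250
41.2067 21.2928 8.4071
50.9337 30.1936 13.2981 3.9366
59.4459 41.2067 20.3922 6.8400 1.2581
66.8949 50.9337 30.0915 11.6144 2.4439 0.1559
73.4137 59.4459 41.2067 19.1175 4.7262 0.3231 0.0000
79.1183 66.8949 50.9337 30.0915 9.0929 0.6696 0.0000 0.0000
84.1104 73.4137 59.4459 41.2067 17.3900 1.3877 0.0000 0.0000 0.0000
88.4791 79.1183 66.8949 50.9337 30.0915 2.8758 0.0000 0.0000 0.0000 0.0000

Δt=0.12589  u=1.14272  d=0.87511  q=0.51166  discount=0.98811
step 9 (expiry): payoffs max(K−S,0) = 88.4791 79.1183 66.8949 50.9337 30.0915 2.8758 0.0000 0.0000 0.0000 0.0000
step 8: (k=8,j=0): S=34.9796, K−S=84.1104, hold=82.6947 ⇒ V=84.1104 exercise | (k=8,j=1): S=45.6763, K−S=73.4137, hold=71.9979 ⇒ V=73.4137 exercise | (k=8,j=2): S=59.6441, K−S=59.4459, hold=58.0301 ⇒ V=59.4459 exercise | (k=8,j=3): S=77.8833, K−S=41.2067, hold=39.7909 ⇒ V=41.2067 exercise | (k=8,j=4): S=101.7000, K−S=17.3900, hold=15.9742 ⇒ V=17.3900 exercise | (k=8,j=5): S=132.7998, K−S=0.0000, hold=1.3877 ⇒ V=1.3877 continue | (k=8,j=6): S=173.4100, K−S=0.0000, hold=0.0000 ⇒ V=0.0000 continue | (k=8,j=7): S=226.4388, K−S=0.0000, hold=0.0000 ⇒ V=0.0000 continue | (k=8,j=8): S=295.6838, K−S=0.0000, hold=0.0000 ⇒ V=0.0000 continue  boundary S*=101.7000
step 7: (k=7,j=0): S=39.9717, K−S=79.1183, hold=77.7025 ⇒ V=79.1183 exercise | (k=7,j=1): S=52.1951, K−S=66.8949, hold=65.4792 ⇒ V=66.8949 exercise | (k=7,j=2): S=68.1563, K−S=50.9337, hold=49.5179 ⇒ V=50.9337 exercise | (k=7,j=3): S=88.9985, K−S=30.0915, hold=28.6757 ⇒ V=30.0915 exercise | (k=7,j=4): S=116.2142, K−S=2.8758, hold=9.0929 ⇒ V=9.0929 continue | (k=7,j=5): S=151.7525, K−S=0.0000, hold=0.6696 ⇒ V=0.6696 continue | (k=7,j=6): S=198.1584, K−S=0.0000, hold=0.0000 ⇒ V=0.0000 continue | (k=7,j=7): S=258.7552, K−S=0.0000, hold=0.0000 ⇒ V=0.0000 continue  boundary S*=88.9985
step 6: (k=6,j=0): S=45.6763, K−S=73.4137, hold=71.9979 ⇒ V=73.4137 exercise | (k=6,j=1): S=59.6441, K−S=59.4459, hold=58.0301 ⇒ V=59.4459 exercise | (k=6,j=2): S=77.8833, K−S=41.2067, hold=39.7909 ⇒ V=41.2067 exercise | (k=6,j=3): S=101.7000, K−S=17.3900, hold=19.1175 ⇒ V=19.1175 continue | (k=6,j=4): S=132.7998, K−S=0.0000, hold=4.7262 ⇒ V=4.7262 continue | (k=6,j=5): S=173.4100, K−S=0.0000, hold=0.3231 ⇒ V=0.3231 continue | (k=6,j=6): S=226.4388, K−S=0.0000, hold=0.0000 ⇒ V=0.0000 continue  boundary S*=77.8833
step 5: (k=5,j=0): S=52.1951, K−S=66.8949, hold=65.4792 ⇒ V=66.8949 exercise | (k=5,j=1): S=68.1563, K−S=50.9337, hold=49.5179 ⇒ V=50.9337 exercise | (k=5,j=2): S=88.9985, K−S=30.0915, hold=29.5491 ⇒ V=30.0915 exercise | (k=5,j=3): S=116.2142, K−S=2.8758, hold=11.6144 ⇒ V=11.6144 continue | (k=5,j=4): S=151.7525, K−S=0.0000, hold=2.4439 ⇒ V=2.4439 continue | (k=5,j=5): S=198.1584, K−S=0.0000, hold=0.1559 ⇒ V=0.1559 continue  boundary S*=88.9985
step 4: (k=4,j=0): S=59.6441, K−S=59.4459, hold=58.0301 ⇒ V=59.4459 exercise | (k=4,j=1): S=77.8833, K−S=41.2067, hold=39.7909 ⇒ V=41.2067 exercise | (k=4,j=2): S=101.7000, K−S=17.3900, hold=20.3922 ⇒ V=20.3922 continue | (k=4,j=3): S=132.7998, K−S=0.0000, hold=6.8400 ⇒ V=6.8400 continue | (k=4,j=4): S=173.4100, K−S=0.0000, hold=1.2581 ⇒ V=1.2581 continue  boundary S*=77.8833
step 3: (k=3,j=0): S=68.1563, K−S=50.9337, hold=49.5179 ⇒ V=50.9337 exercise | (k=3,j=1): S=88.9985, K−S=30.0915, hold=30.1936 ⇒ V=30.1936 continue | (k=3,j=2): S=116.2142, K−S=2.8758, hold=13.2981 ⇒ V=13.2981 continue | (k=3,j=3): S=151.7525, K−S=0.0000, hold=3.9366 ⇒ V=3.9366 continue  boundary S*=68.1563
step 2: (k=2,j=0): S=77.8833, K−S=41.2067, hold=39.8425 ⇒ V=41.2067 exercise | (k=2,j=1): S=101.7000, K−S=17.3900, hold=21.2928 ⇒ V=21.2928 continue | (k=2,j=2): S=132.7998, K−S=0.0000, hold=8.4071 ⇒ V=8.4071 continue  boundary S*=77.8833
step 1: (k=1,j=0): S=88.9985, K−S=30.0915, hold=30.6489 ⇒ V=30.6489 continue | (k=1,j=1): S=116.2142, K−S=2.8758, hold=14.5250 ⇒ V=14.5250 continue  boundary S*=-
step 0: (k=0,j=0): S=101.7000, K−S=17.3900, hold=22.1327 ⇒ V=22.1327 continue  boundary S*=-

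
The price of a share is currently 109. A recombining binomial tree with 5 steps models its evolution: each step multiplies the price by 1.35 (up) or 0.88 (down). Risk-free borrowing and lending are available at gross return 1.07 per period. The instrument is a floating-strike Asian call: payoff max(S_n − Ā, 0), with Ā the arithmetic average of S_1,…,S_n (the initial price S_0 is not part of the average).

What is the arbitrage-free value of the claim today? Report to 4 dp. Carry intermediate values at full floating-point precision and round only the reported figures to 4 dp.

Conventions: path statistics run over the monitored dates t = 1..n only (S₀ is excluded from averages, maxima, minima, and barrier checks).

price = 17.3770

Set p* = 0.4043 (from d < R < u); the path-dependent value is the discounted p*-expectation over all price paths.
Enumerate all 2^5 = 32 price paths (U = up ×1.35, D = down ×0.88); each path with k up-moves has probability p*^k·(1−p*)^(5−k).
DDDDD: Ā=75.4999, payoff=0.0000, prob=0.075041
UDDDD: Ā=115.8237, payoff=0.0000, prob=0.050921
DUDDD: Ā=105.5777, payoff=0.0000, prob=0.050921
UUDDD: Ā=161.9659, payoff=0.0000, prob=0.034553
DDUDD: Ā=96.5613, payoff=0.0000, prob=0.050921
UDUDD: Ā=148.1338, payoff=0.0000, prob=0.034553
DUUDD: Ā=137.8878, payoff=0.0000, prob=0.034553
UUUDD: Ā=211.5324, payoff=0.0000, prob=0.023447
DDDUD: Ā=88.6268, payoff=0.0000, prob=0.050921
UDDUD: Ā=135.9615, payoff=0.0000, prob=0.034553
DUDUD: Ā=125.7155, payoff=9.6606, prob=0.034553
UUDUD: Ā=192.8590, payoff=14.8202, prob=0.023447
DDUUD: Ā=116.6990, payoff=18.6771, prob=0.034553
UDUUD: Ā=179.0269, payoff=28.6523, prob=0.023447
DUUUD: Ā=168.7809, payoff=38.8983, prob=0.023447
UUUUD: Ā=258.9253, payoff=59.6736, prob=0.015910
DDDDU: Ā=81.6444, payoff=6.6008, prob=0.050921
UDDDU: Ā=125.2499, payoff=10.1262, prob=0.034553
DUDDU: Ā=115.0039, payoff=20.3722, prob=0.034553
UUDDU: Ā=176.4265, payoff=31.2528, prob=0.023447
DDUDU: Ā=105.9875, payoff=29.3887, prob=0.034553
UDUDU: Ā=162.5944, payoff=45.0849, prob=0.023447
DUUDU: Ā=152.3484, payoff=55.3309, prob=0.023447
UUUDU: Ā=233.7163, payoff=84.8826, prob=0.015910
DDDUU: Ā=98.0530, payoff=37.3232, prob=0.034553
UDDUU: Ā=150.4221, payoff=57.2571, prob=0.023447
DUDUU: Ā=140.1761, payoff=67.5031, prob=0.023447
UUDUU: Ā=215.0429, payoff=103.5559, prob=0.015910
DDUUU: Ā=131.1597, payoff=76.5196, prob=0.023447
UDUUU: Ā=201.2108, payoff=117.3880, prob=0.015910
DUUUU: Ā=190.9648, payoff=127.6340, prob=0.015910
UUUUU: Ā=292.9574, payoff=195.8022, prob=0.010796
Price = Σ prob·payoff / R^5 = 24.372190 / 1.402552 = 17.3770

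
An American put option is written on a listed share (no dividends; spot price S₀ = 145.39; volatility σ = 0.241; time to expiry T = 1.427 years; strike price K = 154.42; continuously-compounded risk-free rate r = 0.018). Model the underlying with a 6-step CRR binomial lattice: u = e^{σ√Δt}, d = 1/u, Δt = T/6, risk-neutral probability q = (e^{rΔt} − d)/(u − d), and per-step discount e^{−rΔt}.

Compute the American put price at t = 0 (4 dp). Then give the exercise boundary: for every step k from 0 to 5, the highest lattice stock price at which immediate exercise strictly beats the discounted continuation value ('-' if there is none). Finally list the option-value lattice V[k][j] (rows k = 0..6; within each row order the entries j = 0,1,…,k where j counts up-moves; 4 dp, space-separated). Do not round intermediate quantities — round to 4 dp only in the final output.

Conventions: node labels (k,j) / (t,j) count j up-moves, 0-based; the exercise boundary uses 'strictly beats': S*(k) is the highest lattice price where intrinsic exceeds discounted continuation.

params: Δt=0.23783 u=1.12472 d=0.88911 q=0.48886 e^(-rΔt)=0.99573
t_6 payoffs: 82.5950 63.5623 39.4861 9.0300 0.0000 0.0000 0.0000
t_5: node(5,0) S=80.7828 payoff=73.6372 vs cont=72.9776 → 73.6372 [stop]  node(5,1) S=102.1892 payoff=52.2308 vs cont=51.5711 → 52.2308 [stop]  node(5,2) S=129.2681 payoff=25.1519 vs cont=24.4922 → 25.1519 [stop]  node(5,3) S=163.5226 payoff=0.0000 vs cont=4.5959 → 4.5959 [wait]  node(5,4) S=206.8541 payoff=0.0000 vs cont=0.0000 → 0.0000 [wait]  node(5,5) S=261.6679 payoff=0.0000 vs cont=0.0000 → 0.0000 [wait]  ⇒ S*(5)=129.2681
t_4: node(4,0) S=90.8577 payoff=63.5623 vs cont=62.9026 → 63.5623 [stop]  node(4,1) S=114.9339 payoff=39.4861 vs cont=38.8264 → 39.4861 [stop]  node(4,2) S=145.3900 payoff=9.0300 vs cont=15.0384 → 15.0384 [wait]  node(4,3) S=183.9166 payoff=0.0000 vs cont=2.3391 → 2.3391 [wait]  node(4,4) S=232.6522 payoff=0.0000 vs cont=0.0000 → 0.0000 [wait]  ⇒ S*(4)=114.9339
t_3: node(3,0) S=102.1892 payoff=52.2308 vs cont=51.5711 → 52.2308 [stop]  node(3,1) S=129.2681 payoff=25.1519 vs cont=27.4169 → 27.4169 [wait]  node(3,2) S=163.5226 payoff=0.0000 vs cont=8.7925 → 8.7925 [wait]  node(3,3) S=206.8541 payoff=0.0000 vs cont=1.1905 → 1.1905 [wait]  ⇒ S*(3)=102.1892
t_2: node(2,0) S=114.9339 payoff=39.4861 vs cont=39.9290 → 39.9290 [wait]  node(2,1) S=145.3900 payoff=9.0300 vs cont=18.2340 → 18.2340 [wait]  node(2,2) S=183.9166 payoff=0.0000 vs cont=5.0545 → 5.0545 [wait]  ⇒ S*(2)=-
t_1: node(1,0) S=129.2681 payoff=25.1519 vs cont=29.1979 → 29.1979 [wait]  node(1,1) S=163.5226 payoff=0.0000 vs cont=11.7407 → 11.7407 [wait]  ⇒ S*(1)=-
t_0: node(0,0) S=145.3900 payoff=9.0300 vs cont=20.5755 → 20.5755 [wait]  ⇒ S*(0)=-

price = 20.5755
boundary = - - - 102.1892 114.9339 129.2681
tree:
20.5755
29.1979 11.7407
39.9290 18.2340 5.0545
52.2308 27.4169 8.7925 1.1905
63.5623 39.4861 15.0384 2.3391 0.0000
73.6372 52.2308 25.1519 4.5959 0.0000 0.0000
82.5950 63.5623 39.4861 9.0300 0.0000 0.0000 0.0000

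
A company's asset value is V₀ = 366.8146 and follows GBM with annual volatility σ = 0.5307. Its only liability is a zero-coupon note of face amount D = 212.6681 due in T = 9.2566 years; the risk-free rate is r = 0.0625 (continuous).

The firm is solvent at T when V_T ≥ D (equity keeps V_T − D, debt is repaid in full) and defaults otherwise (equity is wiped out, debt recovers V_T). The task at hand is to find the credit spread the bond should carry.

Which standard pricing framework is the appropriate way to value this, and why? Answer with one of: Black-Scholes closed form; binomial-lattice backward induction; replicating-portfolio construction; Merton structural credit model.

framework: Merton structural credit model

Key observation: the data describe a firm's assets (V₀ = 366.8146, GBM) and a single zero-coupon debt of face 212.6681, so credit quantities follow from equity-as-call in the structural model.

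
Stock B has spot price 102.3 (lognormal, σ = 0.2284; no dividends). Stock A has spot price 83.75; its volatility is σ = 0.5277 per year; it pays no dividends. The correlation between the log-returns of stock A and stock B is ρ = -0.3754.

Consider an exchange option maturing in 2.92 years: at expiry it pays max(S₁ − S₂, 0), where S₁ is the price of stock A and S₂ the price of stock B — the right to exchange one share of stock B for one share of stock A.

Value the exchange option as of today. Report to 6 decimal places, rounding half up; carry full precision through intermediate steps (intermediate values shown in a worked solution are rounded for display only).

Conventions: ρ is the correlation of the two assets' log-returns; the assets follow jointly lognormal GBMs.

σ_eff = √(σ₁² + σ₂² − 2ρσ₁σ₂) = √(0.5277² + 0.2284² − 2·-0.3754·0.5277·0.2284) = 0.648942
d₁ = (ln(S₁/S₂) + (q₂ − q₁ + σ_eff²/2)T) / (σ_eff√T) = (ln(83.75/102.3) + (0.0 − 0.0 + 0.210563)·2.92) / 1.108912 = 0.374033
d₂ = d₁ − σ_eff√T = 0.374033 − 1.108912 = -0.734879
N(d₁) = 0.645810,  N(d₂) = 0.231207
V = S₁·e^{−q₁T}·N(d₁) − S₂·e^{−q₂T}·N(d₂) = 54.086590 − 23.652427 = 30.434163
Key observation: no risk-free rate is needed — with the second asset as numeraire the exchange option is a call on the ratio S₁/S₂, and r cancels out of the value.

exchange price = 30.434163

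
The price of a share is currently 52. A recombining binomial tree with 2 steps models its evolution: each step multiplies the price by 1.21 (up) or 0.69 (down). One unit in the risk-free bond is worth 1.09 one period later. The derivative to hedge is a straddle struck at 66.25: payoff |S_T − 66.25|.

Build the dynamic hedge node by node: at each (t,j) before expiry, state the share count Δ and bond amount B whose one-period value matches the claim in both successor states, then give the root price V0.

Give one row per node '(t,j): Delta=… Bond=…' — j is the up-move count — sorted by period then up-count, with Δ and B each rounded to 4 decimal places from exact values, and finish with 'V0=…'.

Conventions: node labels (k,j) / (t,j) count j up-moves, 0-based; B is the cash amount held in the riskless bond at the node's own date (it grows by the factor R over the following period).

Risk-neutral probability p* = (R−d)/(u−d) = (1.09−0.69)/(1.21−0.69) = 0.7692.
At maturity the claim pays: V(2,0)=41.4928, V(2,1)=22.8352, V(2,2)=9.8832
  t=1,j=0: stock 35.8800 → up 43.4148 (V=22.8352), down 24.7572 (V=41.4928). Price 24.8998; hedge Δ=-1.0000, bond B=60.7798.
  t=1,j=1: stock 62.9200 → up 76.1332 (V=9.8832), down 43.4148 (V=22.8352). Price 11.8093; hedge Δ=-0.3959, bond B=36.7170.
  t=0,j=0: stock 52.0000 → up 62.9200 (V=11.8093), down 35.8800 (V=24.8998). Price 13.6057; hedge Δ=-0.4841, bond B=38.7798.
Verification: the root portfolio costs Δ(0,0)·S0 + B(0,0) = 13.6057, matching V0.

(0,0): Delta=-0.4841 Bond=38.7798
(1,0): Delta=-1.0000 Bond=60.7798
(1,1): Delta=-0.3959 Bond=36.7170
V0=13.6057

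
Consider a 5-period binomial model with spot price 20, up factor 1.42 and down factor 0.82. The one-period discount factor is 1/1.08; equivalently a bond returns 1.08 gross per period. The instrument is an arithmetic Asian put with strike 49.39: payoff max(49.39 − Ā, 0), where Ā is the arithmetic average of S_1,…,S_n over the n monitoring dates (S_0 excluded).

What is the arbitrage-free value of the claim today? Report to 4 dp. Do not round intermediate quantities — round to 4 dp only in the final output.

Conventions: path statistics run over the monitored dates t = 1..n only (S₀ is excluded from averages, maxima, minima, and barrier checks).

price = 16.5968

Set p* = 0.4333 (from d < R < u); the path-dependent value is the discounted p*-expectation over all price paths.
Enumerate all 2^5 = 32 price paths (U = up ×1.42, D = down ×0.82); each path with k up-moves has probability p*^k·(1−p*)^(5−k).
DDDDD: Ā=11.4665, payoff=37.9235, prob=0.058430
UDDDD: Ā=19.8567, payoff=29.5333, prob=0.044682
DUDDD: Ā=17.4567, payoff=31.9333, prob=0.044682
UUDDD: Ā=30.2298, payoff=19.1602, prob=0.034169
DDUDD: Ā=15.4887, payoff=33.9013, prob=0.044682
UDUDD: Ā=26.8218, payoff=22.5682, prob=0.034169
DUUDD: Ā=24.4218, payoff=24.9682, prob=0.034169
UUUDD: Ā=42.2914, payoff=7.0986, prob=0.026129
DDDUD: Ā=13.8749, payoff=35.5151, prob=0.044682
UDDUD: Ā=24.0273, payoff=25.3627, prob=0.034169
DUDUD: Ā=21.6273, payoff=27.7627, prob=0.034169
UUDUD: Ā=37.4521, payoff=11.9379, prob=0.026129
DDUUD: Ā=19.6593, payoff=29.7307, prob=0.034169
UDUUD: Ā=34.0441, payoff=15.3459, prob=0.026129
DUUUD: Ā=31.6441, payoff=17.7459, prob=0.026129
UUUUD: Ā=54.7983, payoff=0.0000, prob=0.019981
DDDDU: Ā=12.5516, payoff=36.8384, prob=0.044682
UDDDU: Ā=21.7357, payoff=27.6543, prob=0.034169
DUDDU: Ā=19.3357, payoff=30.0543, prob=0.034169
UUDDU: Ā=33.4838, payoff=15.9062, prob=0.026129
DDUDU: Ā=17.3677, payoff=32.0223, prob=0.034169
UDUDU: Ā=30.0758, payoff=19.3142, prob=0.026129
DUUDU: Ā=27.6758, payoff=21.7142, prob=0.026129
UUUDU: Ā=47.9264, payoff=1.4636, prob=0.019981
DDDUU: Ā=15.7540, payoff=33.6360, prob=0.034169
UDDUU: Ā=27.2812, payoff=22.1088, prob=0.026129
DUDUU: Ā=24.8812, payoff=24.5088, prob=0.026129
UUDUU: Ā=43.0870, payoff=6.3030, prob=0.019981
DDUUU: Ā=22.9132, payoff=26.4768, prob=0.026129
UDUUU: Ā=39.6790, payoff=9.7110, prob=0.019981
DUUUU: Ā=37.2790, payoff=12.1110, prob=0.019981
UUUUU: Ā=64.5564, payoff=0.0000, prob=0.015280
Price = Σ prob·payoff / R^5 = 24.386082 / 1.469328 = 16.5968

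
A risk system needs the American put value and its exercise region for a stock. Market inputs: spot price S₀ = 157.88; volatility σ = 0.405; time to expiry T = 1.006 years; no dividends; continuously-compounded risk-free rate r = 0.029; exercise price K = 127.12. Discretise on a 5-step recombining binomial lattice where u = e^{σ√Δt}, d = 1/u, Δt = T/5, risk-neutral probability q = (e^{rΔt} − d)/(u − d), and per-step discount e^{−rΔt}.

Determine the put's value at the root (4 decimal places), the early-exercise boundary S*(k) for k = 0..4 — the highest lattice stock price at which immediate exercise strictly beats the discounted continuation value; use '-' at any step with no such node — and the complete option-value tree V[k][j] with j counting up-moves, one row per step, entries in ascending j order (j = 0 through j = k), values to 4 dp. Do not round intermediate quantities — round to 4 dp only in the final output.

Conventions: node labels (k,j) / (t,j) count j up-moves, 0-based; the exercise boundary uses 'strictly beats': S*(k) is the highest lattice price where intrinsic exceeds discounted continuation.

params: Δt=0.20120 u=1.19921 d=0.83388 q=0.47073 e^(-rΔt)=0.99418
t_5 payoffs: 63.4626 35.5739 0.0000 0.0000 0.0000 0.0000
t_4: node(4,0) S=76.3386 payoff=50.7814 vs cont=50.0418 → 50.7814 [stop]  node(4,1) S=109.7832 payoff=17.3368 vs cont=18.7188 → 18.7188 [wait]  node(4,2) S=157.8800 payoff=0.0000 vs cont=0.0000 → 0.0000 [wait]  node(4,3) S=227.0484 payoff=0.0000 vs cont=0.0000 → 0.0000 [wait]  node(4,4) S=326.5201 payoff=0.0000 vs cont=0.0000 → 0.0000 [wait]  ⇒ S*(4)=76.3386
t_3: node(3,0) S=91.5461 payoff=35.5739 vs cont=35.4810 → 35.5739 [stop]  node(3,1) S=131.6532 payoff=0.0000 vs cont=9.8497 → 9.8497 [wait]  node(3,2) S=189.3315 payoff=0.0000 vs cont=0.0000 → 0.0000 [wait]  node(3,3) S=272.2790 payoff=0.0000 vs cont=0.0000 → 0.0000 [wait]  ⇒ S*(3)=91.5461
t_2: node(2,0) S=109.7832 payoff=17.3368 vs cont=23.3283 → 23.3283 [wait]  node(2,1) S=157.8800 payoff=0.0000 vs cont=5.1829 → 5.1829 [wait]  node(2,2) S=227.0484 payoff=0.0000 vs cont=0.0000 → 0.0000 [wait]  ⇒ S*(2)=-
t_1: node(1,0) S=131.6532 payoff=0.0000 vs cont=14.7007 → 14.7007 [wait]  node(1,1) S=189.3315 payoff=0.0000 vs cont=2.7272 → 2.7272 [wait]  ⇒ S*(1)=-
t_0: node(0,0) S=157.8800 payoff=0.0000 vs cont=9.0117 → 9.0117 [wait]  ⇒ S*(0)=-

price = 9.0117
boundary = - - - 91.5461 76.3386
tree:
9.0117
14.7007 2.7272
23.3283 5.1829 0.0000
35.5739 9.8497 0.0000 0.0000
50.7814 18.7188 0.0000 0.0000 0.0000
63.4626 35.5739 0.0000 0.0000 0.0000 0.0000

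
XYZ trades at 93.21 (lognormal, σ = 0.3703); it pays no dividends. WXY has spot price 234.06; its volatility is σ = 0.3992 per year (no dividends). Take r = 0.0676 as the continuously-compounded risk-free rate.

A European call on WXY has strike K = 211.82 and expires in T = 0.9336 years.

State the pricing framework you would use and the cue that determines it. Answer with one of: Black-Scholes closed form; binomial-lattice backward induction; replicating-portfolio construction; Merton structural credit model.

Key observation: with WXY following a GBM at constant σ and r, the European call struck at 211.82 prices in closed form — nothing here needs a stepwise model or a balance sheet.

framework: Black-Scholes closed form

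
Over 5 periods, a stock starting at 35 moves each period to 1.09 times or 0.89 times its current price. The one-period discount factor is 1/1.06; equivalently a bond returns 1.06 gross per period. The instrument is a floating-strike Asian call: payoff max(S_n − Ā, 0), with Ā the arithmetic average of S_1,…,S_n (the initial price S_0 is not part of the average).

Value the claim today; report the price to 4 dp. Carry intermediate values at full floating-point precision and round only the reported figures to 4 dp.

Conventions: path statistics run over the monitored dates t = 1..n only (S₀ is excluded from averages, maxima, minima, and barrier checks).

price = 3.8945

No-arbitrage gives p* = (R−d)/(u−d) = 0.8500: enumerate every path, weight its payoff by its p*-probability, and discount by R^5.
Enumerate all 2^5 = 32 price paths (U = up ×1.09, D = down ×0.89); each path with k up-moves has probability p*^k·(1−p*)^(5−k).
DDDDD: Ā=25.0103, payoff=0.0000, prob=0.000076
UDDDD: Ā=30.6306, payoff=0.0000, prob=0.000430
DUDDD: Ā=29.2306, payoff=0.0000, prob=0.000430
UUDDD: Ā=35.7992, payoff=0.0000, prob=0.002438
DDUDD: Ā=27.9846, payoff=0.0000, prob=0.000430
UDUDD: Ā=34.2732, payoff=0.0000, prob=0.002438
DUUDD: Ā=32.8732, payoff=0.0000, prob=0.002438
UUUDD: Ā=40.2605, payoff=0.0000, prob=0.013818
DDDUD: Ā=26.8756, payoff=0.0000, prob=0.000430
UDDUD: Ā=32.9151, payoff=0.0000, prob=0.002438
DUDUD: Ā=31.5151, payoff=0.0000, prob=0.002438
UUDUD: Ā=38.5971, payoff=0.0000, prob=0.013818
DDUUD: Ā=30.2691, payoff=0.0000, prob=0.002438
UDUUD: Ā=37.0711, payoff=0.0000, prob=0.013818
DUUUD: Ā=35.6711, payoff=0.2316, prob=0.013818
UUUUD: Ā=43.6871, payoff=0.2836, prob=0.078301
DDDDU: Ā=25.8887, payoff=0.0000, prob=0.000430
UDDDU: Ā=31.7064, payoff=0.0000, prob=0.002438
DUDDU: Ā=30.3064, payoff=0.0000, prob=0.002438
UUDDU: Ā=37.1168, payoff=0.0000, prob=0.013818
DDUDU: Ā=29.0604, payoff=0.2547, prob=0.002438
UDUDU: Ā=35.5908, payoff=0.3120, prob=0.013818
DUUDU: Ā=34.1908, payoff=1.7120, prob=0.013818
UUUDU: Ā=41.8741, payoff=2.0967, prob=0.078301
DDDUU: Ā=27.9514, payoff=1.3637, prob=0.002438
UDDUU: Ā=34.2326, payoff=1.6701, prob=0.013818
DUDUU: Ā=32.8326, payoff=3.0701, prob=0.013818
UUDUU: Ā=40.2107, payoff=3.7600, prob=0.078301
DDUUU: Ā=31.5866, payoff=4.3161, prob=0.013818
UDUUU: Ā=38.6847, payoff=5.2860, prob=0.078301
DUUUU: Ā=37.2847, payoff=6.6860, prob=0.078301
UUUUU: Ā=45.6633, payoff=8.1885, prob=0.443705
Price = Σ prob·payoff / R^5 = 5.211747 / 1.338226 = 3.8945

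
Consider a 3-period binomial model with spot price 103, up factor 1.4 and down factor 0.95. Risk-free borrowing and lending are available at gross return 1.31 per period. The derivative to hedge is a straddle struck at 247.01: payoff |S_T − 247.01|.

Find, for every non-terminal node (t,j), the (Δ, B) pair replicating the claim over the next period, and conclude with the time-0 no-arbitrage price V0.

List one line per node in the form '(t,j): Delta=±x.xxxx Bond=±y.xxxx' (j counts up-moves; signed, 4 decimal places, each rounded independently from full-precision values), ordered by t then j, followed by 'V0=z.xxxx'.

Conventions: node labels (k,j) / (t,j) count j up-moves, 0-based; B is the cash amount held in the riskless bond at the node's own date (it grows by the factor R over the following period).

Since d<R<u, set p* = (R−d)/(u−d) = 0.8000; price each node as the discounted p*-expectation of its children.
Expiry values: V(3,0)=158.7004, V(3,1)=116.8695, V(3,2)=55.2240, V(3,3)=35.6220
  t=2,j=0: stock 92.9575 → up 130.1405 (V=116.8695), down 88.3096 (V=158.7004). Price 95.5998; hedge Δ=-1.0000, bond B=188.5573.
  t=2,j=1: stock 136.9900 → up 191.7860 (V=55.2240), down 130.1405 (V=116.8695). Price 51.5673; hedge Δ=-1.0000, bond B=188.5573.
  t=2,j=2: stock 201.8800 → up 282.6320 (V=35.6220), down 191.7860 (V=55.2240). Price 30.1850; hedge Δ=-0.2158, bond B=73.7450.
  t=1,j=0: stock 97.8500 → up 136.9900 (V=51.5673), down 92.9575 (V=95.5998). Price 46.0868; hedge Δ=-1.0000, bond B=143.9368.
  t=1,j=1: stock 144.2000 → up 201.8800 (V=30.1850), down 136.9900 (V=51.5673). Price 26.3065; hedge Δ=-0.3295, bond B=73.8225.
  t=0,j=0: stock 103.0000 → up 144.2000 (V=26.3065), down 97.8500 (V=46.0868). Price 23.1012; hedge Δ=-0.4268, bond B=67.0575.
As a check, the time-0 holding Δ(0,0)·S0 + B(0,0) comes to 23.1012 — exactly V0.

(0,0): Delta=-0.4268 Bond=67.0575
(1,0): Delta=-1.0000 Bond=143.9368
(1,1): Delta=-0.3295 Bond=73.8225
(2,0): Delta=-1.0000 Bond=188.5573
(2,1): Delta=-1.0000 Bond=188.5573
(2,2): Delta=-0.2158 Bond=73.7450
V0=23.1012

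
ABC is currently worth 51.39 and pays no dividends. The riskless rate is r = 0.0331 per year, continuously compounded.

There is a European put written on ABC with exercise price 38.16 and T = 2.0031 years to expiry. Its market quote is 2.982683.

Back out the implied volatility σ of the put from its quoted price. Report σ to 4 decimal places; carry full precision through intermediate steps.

sigma = 0.3597

At σ = 0.3597 the Black–Scholes value reproduces the quote:
σ√T = 0.3597·√2.0031 = 0.509087
d₁ = (ln(S/K) + (r+σ²/2)T) / (σ√T) = (ln(51.39/38.16) + (0.0331+0.3597²/2)·2.0031) / 0.509087 = (0.297656 + 0.195887) / 0.509087 = 0.969467
d₂ = d₁ − σ√T = 0.969467 − 0.509087 = 0.460381
e^{−rT} = 0.935848
N(−d₁) = 0.166156,  N(−d₂) = 0.322621
V = K·e^{−rT}·N(−d₂) − S·N(−d₁) = 11.521440 − 8.538757 = 2.982683 (equal to the quote); since ∂V/∂σ > 0 for all σ, the implied volatility is unique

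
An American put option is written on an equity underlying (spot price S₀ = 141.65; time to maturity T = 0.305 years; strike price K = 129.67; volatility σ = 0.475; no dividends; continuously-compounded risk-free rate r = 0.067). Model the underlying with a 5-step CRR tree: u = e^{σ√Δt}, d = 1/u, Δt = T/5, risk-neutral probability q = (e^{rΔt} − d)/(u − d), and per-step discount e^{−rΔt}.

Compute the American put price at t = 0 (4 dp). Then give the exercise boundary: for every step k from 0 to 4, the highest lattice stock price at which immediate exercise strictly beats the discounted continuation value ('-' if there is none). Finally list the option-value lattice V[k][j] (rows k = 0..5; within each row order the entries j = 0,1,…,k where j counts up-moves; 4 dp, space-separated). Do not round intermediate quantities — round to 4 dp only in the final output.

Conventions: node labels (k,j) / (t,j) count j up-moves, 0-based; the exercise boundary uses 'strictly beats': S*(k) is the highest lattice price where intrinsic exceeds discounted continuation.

price = 8.0851
boundary = - - - 99.6247 112.0255
tree:
8.0851
12.9486 3.0527
20.1354 5.5206 0.4902
30.0453 9.9120 0.9616 0.0000
41.0734 17.6445 1.8863 0.0000 0.0000
50.8807 30.0453 3.7001 0.0000 0.0000 0.0000

Δt=0.06100, u=1.12448, d=0.88930, q=0.48812, disc=e^(-rΔt)=0.99592
k=5 terminal: V=max(K-S,0) → 50.8807 30.0453 3.7001 0.0000 0.0000 0.0000
k=4: j=0 S=88.5966 intr=41.0734 cont=40.5445 V=41.0734[EX]; j=1 S=112.0255 intr=17.6445 cont=17.1156 V=17.6445[EX]; j=2 S=141.6500 intr=0.0000 cont=1.8863 V=1.8863[hold]; j=3 S=179.1085 intr=0.0000 cont=0.0000 V=0.0000[hold]; j=4 S=226.4727 intr=0.0000 cont=0.0000 V=0.0000[hold]  S*(4)=112.0255
k=3: j=0 S=99.6247 intr=30.0453 cont=29.5164 V=30.0453[EX]; j=1 S=125.9699 intr=3.7001 cont=9.9120 V=9.9120[hold]; j=2 S=159.2819 intr=0.0000 cont=0.9616 V=0.9616[hold]; j=3 S=201.4031 intr=0.0000 cont=0.0000 V=0.0000[hold]  S*(3)=99.6247
k=2: j=0 S=112.0255 intr=17.6445 cont=20.1354 V=20.1354[hold]; j=1 S=141.6500 intr=0.0000 cont=5.5206 V=5.5206[hold]; j=2 S=179.1085 intr=0.0000 cont=0.4902 V=0.4902[hold]  S*(2)=-
k=1: j=0 S=125.9699 intr=3.7001 cont=12.9486 V=12.9486[hold]; j=1 S=159.2819 intr=0.0000 cont=3.0527 V=3.0527[hold]  S*(1)=-
k=0: j=0 S=141.6500 intr=0.0000 cont=8.0851 V=8.0851[hold]  S*(0)=-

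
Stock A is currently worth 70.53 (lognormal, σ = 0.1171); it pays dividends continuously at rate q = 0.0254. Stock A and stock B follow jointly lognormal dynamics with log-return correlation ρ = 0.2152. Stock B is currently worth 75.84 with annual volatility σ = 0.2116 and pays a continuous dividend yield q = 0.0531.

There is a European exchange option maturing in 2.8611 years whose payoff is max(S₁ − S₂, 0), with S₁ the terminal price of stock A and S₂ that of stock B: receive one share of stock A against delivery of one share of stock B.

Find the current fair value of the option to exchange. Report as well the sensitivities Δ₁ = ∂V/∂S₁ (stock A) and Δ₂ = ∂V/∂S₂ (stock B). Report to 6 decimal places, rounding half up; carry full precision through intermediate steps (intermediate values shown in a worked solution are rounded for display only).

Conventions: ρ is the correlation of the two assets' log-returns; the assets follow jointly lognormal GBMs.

σ_eff = √(σ₁² + σ₂² − 2ρσ₁σ₂) = √(0.1171² + 0.2116² − 2·0.2152·0.1171·0.2116) = 0.218683
d₁ = (ln(S₁/S₂) + (q₂ − q₁ + σ_eff²/2)T) / (σ_eff√T) = (ln(70.53/75.84) + (0.0531 − 0.0254 + 0.023911)·2.8611) / 0.369898 = 0.202967
d₂ = d₁ − σ_eff√T = 0.202967 − 0.369898 = -0.166931
N(d₁) = 0.580420,  N(d₂) = 0.433712
V = S₁·e^{−q₁T}·N(d₁) − S₂·e^{−q₂T}·N(d₂) = 38.067546 − 28.256602 = 9.810944
Key observation: no risk-free rate is needed — with the second asset as numeraire the exchange option is a call on the ratio S₁/S₂, and r cancels out of the value.
Δ₁ = e^{−q₁T}·N(d₁) = 0.539736;  Δ₂ = −e^{−q₂T}·N(d₂) = -0.372582

exchange price = 9.810944
Δ1 = 0.539736
Δ2 = -0.372582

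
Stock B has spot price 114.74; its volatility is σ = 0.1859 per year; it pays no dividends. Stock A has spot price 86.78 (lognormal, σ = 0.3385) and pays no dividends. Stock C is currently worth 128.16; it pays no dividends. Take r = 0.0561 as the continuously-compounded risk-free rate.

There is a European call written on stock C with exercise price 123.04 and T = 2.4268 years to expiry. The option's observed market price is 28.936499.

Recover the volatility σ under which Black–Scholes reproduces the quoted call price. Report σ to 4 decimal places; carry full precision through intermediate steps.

At σ = 0.2273 the Black–Scholes value reproduces the quote:
σ√T = 0.2273·√2.4268 = 0.354092
d₁ = (ln(S/K) + (r+σ²/2)T) / (σ√T) = (ln(128.16/123.04) + (0.0561+0.2273²/2)·2.4268) / 0.354092 = (0.040770 + 0.198834) / 0.354092 = 0.676671
d₂ = d₁ − σ√T = 0.676671 − 0.354092 = 0.322579
e^{−rT} = 0.872717
N(d₁) = 0.750693,  N(d₂) = 0.626493
V = S·N(d₁) − K·e^{−rT}·N(d₂) = 96.208787 − 67.272288 = 28.936499 (equal to the quote); since ∂V/∂σ > 0 for all σ, the implied volatility is unique

sigma = 0.2273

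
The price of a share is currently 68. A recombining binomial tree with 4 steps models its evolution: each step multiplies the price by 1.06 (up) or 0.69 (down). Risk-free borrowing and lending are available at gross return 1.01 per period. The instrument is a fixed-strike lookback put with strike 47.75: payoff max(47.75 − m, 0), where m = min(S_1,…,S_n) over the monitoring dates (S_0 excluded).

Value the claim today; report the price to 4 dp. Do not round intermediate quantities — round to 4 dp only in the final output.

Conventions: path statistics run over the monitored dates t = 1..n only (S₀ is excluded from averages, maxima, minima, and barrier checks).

price = 1.2827

Under the martingale measure an up-move has probability p* = 0.8649; value the claim as the probability-weighted average of per-path payoffs, discounted 4 periods at R = 1.01.
Enumerate all 2^4 = 16 price paths (U = up ×1.06, D = down ×0.69); each path with k up-moves has probability p*^k·(1−p*)^(4−k).
DDDD: m=15.4136, payoff=32.3364, prob=0.000333
UDDD: m=23.6789, payoff=24.0711, prob=0.002134
DUDD: m=23.6789, payoff=24.0711, prob=0.002134
UUDD: m=36.3763, payoff=11.3737, prob=0.013659
DDUD: m=23.6789, payoff=24.0711, prob=0.002134
UDUD: m=36.3763, payoff=11.3737, prob=0.013659
DUUD: m=36.3763, payoff=11.3737, prob=0.013659
UUUD: m=55.8825, payoff=0.0000, prob=0.087420
DDDU: m=22.3386, payoff=25.4114, prob=0.002134
UDDU: m=34.3173, payoff=13.4327, prob=0.013659
DUDU: m=34.3173, payoff=13.4327, prob=0.013659
UUDU: m=52.7193, payoff=0.0000, prob=0.087420
DDUU: m=32.3748, payoff=15.3752, prob=0.013659
UDUU: m=49.7352, payoff=0.0000, prob=0.087420
DUUU: m=46.9200, payoff=0.8300, prob=0.087420
UUUU: m=72.0800, payoff=0.0000, prob=0.559491
Price = Σ prob·payoff / R^4 = 1.334759 / 1.040604 = 1.2827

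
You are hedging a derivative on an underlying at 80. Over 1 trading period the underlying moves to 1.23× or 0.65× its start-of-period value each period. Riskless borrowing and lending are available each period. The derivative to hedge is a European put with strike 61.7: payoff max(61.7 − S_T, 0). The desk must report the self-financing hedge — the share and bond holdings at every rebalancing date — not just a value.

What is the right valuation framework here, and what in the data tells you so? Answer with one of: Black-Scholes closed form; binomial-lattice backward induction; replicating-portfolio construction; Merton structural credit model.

framework: replicating-portfolio construction

Key observation: since the answer must list Δ and B at each node of the 1.23/0.65 lattice on 80, the replicating-portfolio method — solving the two-state system at every node — is the one that applies.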